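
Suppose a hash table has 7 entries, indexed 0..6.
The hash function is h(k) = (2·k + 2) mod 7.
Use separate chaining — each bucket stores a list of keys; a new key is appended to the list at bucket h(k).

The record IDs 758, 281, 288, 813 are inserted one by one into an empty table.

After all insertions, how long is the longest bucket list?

3

Insert 758: h=6, bucket 6 empty -> new chain.
Insert 281: h=4, bucket 4 empty -> new chain.
Insert 288: h=4, bucket 4 nonempty -> append to chain.
Insert 813: h=4, bucket 4 nonempty -> append to chain.
Final buckets:
0: _
1: _
2: _
3: _
4: 281 -> 288 -> 813
5: _
6: 758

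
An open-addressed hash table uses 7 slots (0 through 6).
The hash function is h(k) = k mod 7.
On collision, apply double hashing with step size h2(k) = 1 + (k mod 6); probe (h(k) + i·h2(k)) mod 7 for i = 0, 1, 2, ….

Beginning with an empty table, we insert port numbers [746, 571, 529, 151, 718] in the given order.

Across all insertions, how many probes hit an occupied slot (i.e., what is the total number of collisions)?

746 hashes to 4; slot 4 is free -> place at 4.
571 hashes to 4, h2=2; 4 taken -> place at 6.
529 hashes to 4, h2=2; 4,6 taken -> place at 1.
151 hashes to 4, h2=2; 4,6,1 taken -> place at 3.
718 hashes to 4, h2=5; 4 taken -> place at 2.
Table: [., 529, 718, 151, 746, ., 571]

7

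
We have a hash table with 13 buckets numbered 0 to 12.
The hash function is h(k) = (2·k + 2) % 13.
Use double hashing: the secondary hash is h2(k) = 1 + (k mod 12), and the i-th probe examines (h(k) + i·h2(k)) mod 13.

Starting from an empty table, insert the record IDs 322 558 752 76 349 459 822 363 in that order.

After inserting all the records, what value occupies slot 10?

459

322 hashes to 9; slot 9 is free => place at 9.
558 hashes to 0; slot 0 is free => place at 0.
752 hashes to 11; slot 11 is free => place at 11.
76 hashes to 11, h2=5; 11 taken => place at 3.
349 hashes to 11, h2=2; 11,0 taken => place at 2.
459 hashes to 10; slot 10 is free => place at 10.
822 hashes to 8; slot 8 is free => place at 8.
363 hashes to 0, h2=4; 0 taken => place at 4.
Table: [558, ∅, 349, 76, 363, ∅, ∅, ∅, 822, 322, 459, 752, ∅]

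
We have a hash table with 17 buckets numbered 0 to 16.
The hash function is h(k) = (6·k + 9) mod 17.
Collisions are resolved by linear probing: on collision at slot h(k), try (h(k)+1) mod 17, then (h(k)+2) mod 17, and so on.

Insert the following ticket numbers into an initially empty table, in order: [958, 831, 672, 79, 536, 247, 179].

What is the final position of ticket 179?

16

Insert 958: h=11, slot 11 empty => index 11.
Insert 831: h=14, slot 14 empty => index 14.
Insert 672: h=12, slot 12 empty => index 12.
Insert 79: h=7, slot 7 empty => index 7.
Insert 536: h=12, slot 12 occupied => index 13.
Insert 247: h=12, slots 12,13,14 occupied => index 15.
Insert 179: h=12, slots 12,13,14,15 occupied => index 16.
Table: [., ., ., ., ., ., ., 79, ., ., ., 958, 672, 536, 831, 247, 179]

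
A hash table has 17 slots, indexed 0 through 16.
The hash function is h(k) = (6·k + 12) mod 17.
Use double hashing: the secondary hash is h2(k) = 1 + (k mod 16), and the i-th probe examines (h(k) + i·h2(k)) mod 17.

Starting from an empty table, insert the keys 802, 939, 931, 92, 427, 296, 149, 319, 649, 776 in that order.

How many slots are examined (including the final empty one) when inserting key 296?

2

Insert 802: h=13, slot 13 empty => index 13.
Insert 939: h=2, slot 2 empty => index 2.
Insert 931: h=5, slot 5 empty => index 5.
Insert 92: h=3, slot 3 empty => index 3.
Insert 427: h=7, slot 7 empty => index 7.
Insert 296: h=3, h2=9, slot 3 occupied => index 12.
Insert 149: h=5, h2=6, slot 5 occupied => index 11.
Insert 319: h=5, h2=16, slot 5 occupied => index 4.
Insert 649: h=13, h2=10, slot 13 occupied => index 6.
Insert 776: h=10, slot 10 empty => index 10.
Table: [-, -, 939, 92, 319, 931, 649, 427, -, -, 776, 149, 296, 802, -, -, -]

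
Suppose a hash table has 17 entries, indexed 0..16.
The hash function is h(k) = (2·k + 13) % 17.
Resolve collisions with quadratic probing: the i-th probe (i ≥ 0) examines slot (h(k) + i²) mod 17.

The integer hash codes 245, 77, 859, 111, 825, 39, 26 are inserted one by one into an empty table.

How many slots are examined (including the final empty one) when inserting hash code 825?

4

245: h=10 -> slot 10
77: h=14 -> slot 14
859: h=14, probe 14,15 -> slot 15
111: h=14, probe 14,15,1 -> slot 1
825: h=14, probe 14,15,1,6 -> slot 6
39: h=6, probe 6,7 -> slot 7
26: h=14, probe 14,15,1,6,13 -> slot 13
Table: [_, 111, _, _, _, _, 825, 39, _, _, 245, _, _, 26, 77, 859, _]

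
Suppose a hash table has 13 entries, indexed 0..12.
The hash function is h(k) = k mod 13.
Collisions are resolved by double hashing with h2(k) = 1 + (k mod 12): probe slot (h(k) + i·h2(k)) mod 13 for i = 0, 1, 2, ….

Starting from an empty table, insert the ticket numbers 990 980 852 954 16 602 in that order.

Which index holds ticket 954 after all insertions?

12

990: h=2 => slot 2
980: h=5 => slot 5
852: h=7 => slot 7
954: h=5, h2=7, probe 5,12 => slot 12
16: h=3 => slot 3
602: h=4 => slot 4
Table: [., ., 990, 16, 602, 980, ., 852, ., ., ., ., 954]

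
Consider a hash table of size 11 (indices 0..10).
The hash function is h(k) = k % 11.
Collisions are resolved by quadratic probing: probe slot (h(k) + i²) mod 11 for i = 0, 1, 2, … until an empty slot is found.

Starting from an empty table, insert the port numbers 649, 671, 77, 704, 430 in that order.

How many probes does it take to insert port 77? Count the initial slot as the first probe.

3

Insert 649: h=0, slot 0 empty -> index 0.
Insert 671: h=0, slot 0 occupied -> index 1.
Insert 77: h=0, slots 0,1 occupied -> index 4.
Insert 704: h=0, slots 0,1,4 occupied -> index 9.
Insert 430: h=1, slot 1 occupied -> index 2.
Table: [649, 671, 430, -, 77, -, -, -, -, 704, -]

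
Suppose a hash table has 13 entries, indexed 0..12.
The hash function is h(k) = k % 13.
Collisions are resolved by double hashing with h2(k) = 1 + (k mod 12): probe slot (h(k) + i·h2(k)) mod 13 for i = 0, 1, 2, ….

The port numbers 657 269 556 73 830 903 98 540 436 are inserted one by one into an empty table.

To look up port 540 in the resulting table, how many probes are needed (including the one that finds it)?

6

657: h=7 -> slot 7
269: h=9 -> slot 9
556: h=10 -> slot 10
73: h=8 -> slot 8
830: h=11 -> slot 11
903: h=6 -> slot 6
98: h=7, h2=3, probe 7,10,0 -> slot 0
540: h=7, h2=1, probe 7,8,9,10,11,12 -> slot 12
436: h=7, h2=5, probe 7,12,4 -> slot 4
Table: [98, —, —, —, 436, —, 903, 657, 73, 269, 556, 830, 540]
Lookup 540: h=7, h2=1, probe 7,8,9,10,11,12 → found at 12.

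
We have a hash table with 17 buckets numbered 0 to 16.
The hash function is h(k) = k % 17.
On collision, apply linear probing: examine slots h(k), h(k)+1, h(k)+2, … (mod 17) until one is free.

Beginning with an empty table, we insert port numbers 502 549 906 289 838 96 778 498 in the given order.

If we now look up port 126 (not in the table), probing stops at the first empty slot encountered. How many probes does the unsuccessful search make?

Insert 502: h=9, slot 9 empty → index 9.
Insert 549: h=5, slot 5 empty → index 5.
Insert 906: h=5, slot 5 occupied → index 6.
Insert 289: h=0, slot 0 empty → index 0.
Insert 838: h=5, slots 5,6 occupied → index 7.
Insert 96: h=11, slot 11 empty → index 11.
Insert 778: h=13, slot 13 empty → index 13.
Insert 498: h=5, slots 5,6,7 occupied → index 8.
Table: [289, _, _, _, _, 549, 906, 838, 498, 502, _, 96, _, 778, _, _, _]
Lookup 126: h=7, probe 7,8,9,10 → slot 10 empty, not found.

4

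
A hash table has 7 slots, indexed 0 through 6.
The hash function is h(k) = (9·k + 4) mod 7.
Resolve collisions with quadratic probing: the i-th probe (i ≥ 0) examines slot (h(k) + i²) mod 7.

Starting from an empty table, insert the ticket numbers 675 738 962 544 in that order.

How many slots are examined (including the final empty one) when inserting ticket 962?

3

675 hashes to 3; slot 3 is free -> place at 3.
738 hashes to 3; 3 taken -> place at 4.
962 hashes to 3; 3,4 taken -> place at 0.
544 hashes to 0; 0 taken -> place at 1.
Table: [962, 544, ., 675, 738, ., .]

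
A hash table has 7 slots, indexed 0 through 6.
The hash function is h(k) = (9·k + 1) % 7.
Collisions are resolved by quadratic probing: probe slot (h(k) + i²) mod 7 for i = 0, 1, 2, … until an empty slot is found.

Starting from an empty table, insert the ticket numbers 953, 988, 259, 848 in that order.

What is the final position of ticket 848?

0

953: h=3 → slot 3
988: h=3, probe 3,4 → slot 4
259: h=1 → slot 1
848: h=3, probe 3,4,0 → slot 0
Table: [848, 259, ., 953, 988, ., .]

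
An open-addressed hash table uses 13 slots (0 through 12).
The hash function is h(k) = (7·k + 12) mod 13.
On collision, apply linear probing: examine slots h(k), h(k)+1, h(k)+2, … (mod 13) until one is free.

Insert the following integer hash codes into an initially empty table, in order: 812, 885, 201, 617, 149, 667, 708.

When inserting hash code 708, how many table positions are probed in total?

812: h=2 -> slot 2
885: h=6 -> slot 6
201: h=2, probe 2,3 -> slot 3
617: h=2, probe 2,3,4 -> slot 4
149: h=2, probe 2,3,4,5 -> slot 5
667: h=1 -> slot 1
708: h=2, probe 2,3,4,5,6,7 -> slot 7
Table: [—, 667, 812, 201, 617, 149, 885, 708, —, —, —, —, —]

6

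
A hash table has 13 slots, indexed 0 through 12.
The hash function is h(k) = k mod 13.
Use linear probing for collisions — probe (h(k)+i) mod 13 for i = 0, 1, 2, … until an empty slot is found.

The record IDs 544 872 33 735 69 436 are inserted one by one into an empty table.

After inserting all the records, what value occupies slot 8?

735

544: h=11 -> slot 11
872: h=1 -> slot 1
33: h=7 -> slot 7
735: h=7, probe 7,8 -> slot 8
69: h=4 -> slot 4
436: h=7, probe 7,8,9 -> slot 9
Table: [-, 872, -, -, 69, -, -, 33, 735, 436, -, 544, -]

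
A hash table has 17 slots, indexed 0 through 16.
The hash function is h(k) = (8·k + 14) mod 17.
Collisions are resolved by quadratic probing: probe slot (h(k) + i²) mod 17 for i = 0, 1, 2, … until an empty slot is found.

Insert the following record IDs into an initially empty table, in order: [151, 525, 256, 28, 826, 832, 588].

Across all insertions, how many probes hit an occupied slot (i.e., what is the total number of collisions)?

2

151: h=15 => slot 15
525: h=15, probe 15,16 => slot 16
256: h=5 => slot 5
28: h=0 => slot 0
826: h=9 => slot 9
832: h=6 => slot 6
588: h=9, probe 9,10 => slot 10
Table: [28, —, —, —, —, 256, 832, —, —, 826, 588, —, —, —, —, 151, 525]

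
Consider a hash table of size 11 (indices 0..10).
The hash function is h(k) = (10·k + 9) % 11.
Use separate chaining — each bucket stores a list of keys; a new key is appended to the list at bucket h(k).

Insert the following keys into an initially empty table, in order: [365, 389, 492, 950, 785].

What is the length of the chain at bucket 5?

3

365 -> bucket 7
389 -> bucket 5
492 -> bucket 1
950 -> bucket 5 (collision)
785 -> bucket 5 (collision)
Final buckets:
0: .
1: 492
2: .
3: .
4: .
5: 389 -> 950 -> 785
6: .
7: 365
8: .
9: .
10: .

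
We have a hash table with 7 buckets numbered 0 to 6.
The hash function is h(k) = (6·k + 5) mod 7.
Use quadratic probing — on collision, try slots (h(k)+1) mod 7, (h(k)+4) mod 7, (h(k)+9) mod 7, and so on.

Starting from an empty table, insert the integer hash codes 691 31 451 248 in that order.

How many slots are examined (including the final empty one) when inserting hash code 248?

691 hashes to 0; slot 0 is free -> place at 0.
31 hashes to 2; slot 2 is free -> place at 2.
451 hashes to 2; 2 taken -> place at 3.
248 hashes to 2; 2,3 taken -> place at 6.
Table: [691, _, 31, 451, _, _, 248]

3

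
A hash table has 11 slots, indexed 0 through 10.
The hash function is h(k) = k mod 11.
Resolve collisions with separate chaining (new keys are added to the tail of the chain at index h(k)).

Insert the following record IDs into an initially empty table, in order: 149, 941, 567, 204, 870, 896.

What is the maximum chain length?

149 → bucket 6
941 → bucket 6 (collision)
567 → bucket 6 (collision)
204 → bucket 6 (collision)
870 → bucket 1
896 → bucket 5
Final buckets:
0: .
1: 870
2: .
3: .
4: .
5: 896
6: 149 -> 941 -> 567 -> 204
7: .
8: .
9: .
10: .

4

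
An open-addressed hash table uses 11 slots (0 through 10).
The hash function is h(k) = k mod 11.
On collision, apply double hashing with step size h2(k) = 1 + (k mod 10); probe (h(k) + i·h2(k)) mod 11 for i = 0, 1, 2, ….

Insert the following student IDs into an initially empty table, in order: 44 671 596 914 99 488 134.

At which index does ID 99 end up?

44: h=0 → slot 0
671: h=0, h2=2, probe 0,2 → slot 2
596: h=2, h2=7, probe 2,9 → slot 9
914: h=1 → slot 1
99: h=0, h2=10, probe 0,10 → slot 10
488: h=4 → slot 4
134: h=2, h2=5, probe 2,7 → slot 7
Table: [44, 914, 671, ∅, 488, ∅, ∅, 134, ∅, 596, 99]

10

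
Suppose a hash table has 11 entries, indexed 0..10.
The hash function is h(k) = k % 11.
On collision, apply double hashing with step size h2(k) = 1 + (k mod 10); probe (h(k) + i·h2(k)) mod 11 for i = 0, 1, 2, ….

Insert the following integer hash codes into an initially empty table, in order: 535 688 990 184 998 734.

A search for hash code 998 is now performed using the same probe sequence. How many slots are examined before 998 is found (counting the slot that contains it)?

3

Insert 535: h=7, slot 7 empty -> index 7.
Insert 688: h=6, slot 6 empty -> index 6.
Insert 990: h=0, slot 0 empty -> index 0.
Insert 184: h=8, slot 8 empty -> index 8.
Insert 998: h=8, h2=9, slots 8,6 occupied -> index 4.
Insert 734: h=8, h2=5, slot 8 occupied -> index 2.
Table: [990, ∅, 734, ∅, 998, ∅, 688, 535, 184, ∅, ∅]
Lookup 998: h=8, h2=9, probe 8,6,4 → found at 4.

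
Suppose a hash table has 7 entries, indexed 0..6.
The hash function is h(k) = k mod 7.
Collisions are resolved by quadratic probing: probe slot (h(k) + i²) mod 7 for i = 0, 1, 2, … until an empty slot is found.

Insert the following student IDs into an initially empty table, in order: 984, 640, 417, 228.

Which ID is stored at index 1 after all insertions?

984: h=4 -> slot 4
640: h=3 -> slot 3
417: h=4, probe 4,5 -> slot 5
228: h=4, probe 4,5,1 -> slot 1
Table: [., 228, ., 640, 984, 417, .]

228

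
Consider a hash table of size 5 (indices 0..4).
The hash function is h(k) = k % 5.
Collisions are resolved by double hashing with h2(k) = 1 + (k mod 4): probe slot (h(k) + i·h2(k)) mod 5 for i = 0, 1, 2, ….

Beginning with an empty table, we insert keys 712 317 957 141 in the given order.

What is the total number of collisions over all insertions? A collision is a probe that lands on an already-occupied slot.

4

712: h=2 → slot 2
317: h=2, h2=2, probe 2,4 → slot 4
957: h=2, h2=2, probe 2,4,1 → slot 1
141: h=1, h2=2, probe 1,3 → slot 3
Table: [., 957, 712, 141, 317]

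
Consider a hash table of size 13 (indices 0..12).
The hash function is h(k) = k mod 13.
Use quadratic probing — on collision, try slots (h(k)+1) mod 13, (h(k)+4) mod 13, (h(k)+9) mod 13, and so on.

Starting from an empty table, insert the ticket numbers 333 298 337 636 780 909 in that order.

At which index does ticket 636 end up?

3

333: h=8 -> slot 8
298: h=12 -> slot 12
337: h=12, probe 12,0 -> slot 0
636: h=12, probe 12,0,3 -> slot 3
780: h=0, probe 0,1 -> slot 1
909: h=12, probe 12,0,3,8,2 -> slot 2
Table: [337, 780, 909, 636, -, -, -, -, 333, -, -, -, 298]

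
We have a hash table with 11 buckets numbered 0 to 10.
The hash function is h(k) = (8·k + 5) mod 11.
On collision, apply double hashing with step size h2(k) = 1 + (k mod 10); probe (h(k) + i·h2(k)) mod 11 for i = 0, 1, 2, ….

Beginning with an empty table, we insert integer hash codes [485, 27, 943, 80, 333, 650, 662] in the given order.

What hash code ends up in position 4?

650

485 hashes to 2; slot 2 is free => place at 2.
27 hashes to 1; slot 1 is free => place at 1.
943 hashes to 3; slot 3 is free => place at 3.
80 hashes to 7; slot 7 is free => place at 7.
333 hashes to 7, h2=4; 7 taken => place at 0.
650 hashes to 2, h2=1; 2,3 taken => place at 4.
662 hashes to 10; slot 10 is free => place at 10.
Table: [333, 27, 485, 943, 650, —, —, 80, —, —, 662]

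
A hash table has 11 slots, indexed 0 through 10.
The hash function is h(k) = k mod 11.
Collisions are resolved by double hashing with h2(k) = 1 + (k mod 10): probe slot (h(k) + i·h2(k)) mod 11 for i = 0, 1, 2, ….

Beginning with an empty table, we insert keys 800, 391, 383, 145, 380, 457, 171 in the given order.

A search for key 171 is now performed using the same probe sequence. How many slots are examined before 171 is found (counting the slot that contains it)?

3

800: h=8 => slot 8
391: h=6 => slot 6
383: h=9 => slot 9
145: h=2 => slot 2
380: h=6, h2=1, probe 6,7 => slot 7
457: h=6, h2=8, probe 6,3 => slot 3
171: h=6, h2=2, probe 6,8,10 => slot 10
Table: [∅, ∅, 145, 457, ∅, ∅, 391, 380, 800, 383, 171]
Lookup 171: h=6, h2=2, probe 6,8,10 → found at 10.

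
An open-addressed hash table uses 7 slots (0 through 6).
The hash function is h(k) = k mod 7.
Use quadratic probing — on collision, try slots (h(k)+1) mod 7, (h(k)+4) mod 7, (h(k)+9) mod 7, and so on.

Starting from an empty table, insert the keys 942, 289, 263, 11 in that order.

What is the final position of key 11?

1

942: h=4 → slot 4
289: h=2 → slot 2
263: h=4, probe 4,5 → slot 5
11: h=4, probe 4,5,1 → slot 1
Table: [-, 11, 289, -, 942, 263, -]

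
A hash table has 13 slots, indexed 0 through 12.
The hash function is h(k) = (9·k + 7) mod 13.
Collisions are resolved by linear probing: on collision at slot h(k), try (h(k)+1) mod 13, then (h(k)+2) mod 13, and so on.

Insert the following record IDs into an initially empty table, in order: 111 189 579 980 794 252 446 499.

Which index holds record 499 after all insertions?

2

111 hashes to 5; slot 5 is free -> place at 5.
189 hashes to 5; 5 taken -> place at 6.
579 hashes to 5; 5,6 taken -> place at 7.
980 hashes to 0; slot 0 is free -> place at 0.
794 hashes to 3; slot 3 is free -> place at 3.
252 hashes to 0; 0 taken -> place at 1.
446 hashes to 4; slot 4 is free -> place at 4.
499 hashes to 0; 0,1 taken -> place at 2.
Table: [980, 252, 499, 794, 446, 111, 189, 579, _, _, _, _, _]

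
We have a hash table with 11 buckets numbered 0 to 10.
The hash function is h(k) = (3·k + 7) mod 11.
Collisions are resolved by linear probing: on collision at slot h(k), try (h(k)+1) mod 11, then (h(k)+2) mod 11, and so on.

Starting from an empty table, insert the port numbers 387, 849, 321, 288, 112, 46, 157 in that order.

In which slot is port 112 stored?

6

Insert 387: h=2, slot 2 empty -> index 2.
Insert 849: h=2, slot 2 occupied -> index 3.
Insert 321: h=2, slots 2,3 occupied -> index 4.
Insert 288: h=2, slots 2,3,4 occupied -> index 5.
Insert 112: h=2, slots 2,3,4,5 occupied -> index 6.
Insert 46: h=2, slots 2,3,4,5,6 occupied -> index 7.
Insert 157: h=5, slots 5,6,7 occupied -> index 8.
Table: [-, -, 387, 849, 321, 288, 112, 46, 157, -, -]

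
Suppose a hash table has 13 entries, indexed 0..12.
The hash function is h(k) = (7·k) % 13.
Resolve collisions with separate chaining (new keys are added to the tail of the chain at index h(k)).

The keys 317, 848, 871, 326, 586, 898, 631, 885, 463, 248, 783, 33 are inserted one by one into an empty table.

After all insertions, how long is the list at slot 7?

5

Insert 317: h=9, bucket 9 empty -> new chain.
Insert 848: h=8, bucket 8 empty -> new chain.
Insert 871: h=0, bucket 0 empty -> new chain.
Insert 326: h=7, bucket 7 empty -> new chain.
Insert 586: h=7, bucket 7 nonempty -> append to chain.
Insert 898: h=7, bucket 7 nonempty -> append to chain.
Insert 631: h=10, bucket 10 empty -> new chain.
Insert 885: h=7, bucket 7 nonempty -> append to chain.
Insert 463: h=4, bucket 4 empty -> new chain.
Insert 248: h=7, bucket 7 nonempty -> append to chain.
Insert 783: h=8, bucket 8 nonempty -> append to chain.
Insert 33: h=10, bucket 10 nonempty -> append to chain.
Final buckets:
0: 871
1: -
2: -
3: -
4: 463
5: -
6: -
7: 326 -> 586 -> 898 -> 885 -> 248
8: 848 -> 783
9: 317
10: 631 -> 33
11: -
12: -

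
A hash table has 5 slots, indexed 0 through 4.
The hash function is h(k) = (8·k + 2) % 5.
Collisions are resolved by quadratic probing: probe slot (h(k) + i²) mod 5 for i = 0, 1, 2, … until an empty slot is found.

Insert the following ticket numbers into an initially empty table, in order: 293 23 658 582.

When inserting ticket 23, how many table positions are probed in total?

2

293 hashes to 1; slot 1 is free -> place at 1.
23 hashes to 1; 1 taken -> place at 2.
658 hashes to 1; 1,2 taken -> place at 0.
582 hashes to 3; slot 3 is free -> place at 3.
Table: [658, 293, 23, 582, —]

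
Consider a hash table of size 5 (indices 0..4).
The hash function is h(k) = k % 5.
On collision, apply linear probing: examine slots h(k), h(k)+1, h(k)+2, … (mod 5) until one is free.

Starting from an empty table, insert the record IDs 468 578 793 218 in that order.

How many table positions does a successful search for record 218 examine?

4

Insert 468: h=3, slot 3 empty => index 3.
Insert 578: h=3, slot 3 occupied => index 4.
Insert 793: h=3, slots 3,4 occupied => index 0.
Insert 218: h=3, slots 3,4,0 occupied => index 1.
Table: [793, 218, _, 468, 578]
Lookup 218: h=3, probe 3,4,0,1 → found at 1.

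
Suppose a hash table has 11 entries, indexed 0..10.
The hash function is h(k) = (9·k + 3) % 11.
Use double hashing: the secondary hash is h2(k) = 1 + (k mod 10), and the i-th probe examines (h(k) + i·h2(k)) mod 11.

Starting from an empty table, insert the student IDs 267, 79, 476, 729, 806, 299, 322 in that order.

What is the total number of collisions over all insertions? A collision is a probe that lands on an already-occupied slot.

7

267 hashes to 8; slot 8 is free → place at 8.
79 hashes to 10; slot 10 is free → place at 10.
476 hashes to 8, h2=7; 8 taken → place at 4.
729 hashes to 8, h2=10; 8 taken → place at 7.
806 hashes to 8, h2=7; 8,4 taken → place at 0.
299 hashes to 10, h2=10; 10 taken → place at 9.
322 hashes to 8, h2=3; 8,0 taken → place at 3.
Table: [806, _, _, 322, 476, _, _, 729, 267, 299, 79]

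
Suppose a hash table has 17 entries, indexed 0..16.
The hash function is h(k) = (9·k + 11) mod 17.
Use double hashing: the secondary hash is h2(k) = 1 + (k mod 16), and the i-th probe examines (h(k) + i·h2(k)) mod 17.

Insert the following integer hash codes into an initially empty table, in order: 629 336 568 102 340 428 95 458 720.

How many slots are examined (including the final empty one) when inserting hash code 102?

2

629: h=11 => slot 11
336: h=9 => slot 9
568: h=6 => slot 6
102: h=11, h2=7, probe 11,1 => slot 1
340: h=11, h2=5, probe 11,16 => slot 16
428: h=4 => slot 4
95: h=16, h2=16, probe 16,15 => slot 15
458: h=2 => slot 2
720: h=14 => slot 14
Table: [_, 102, 458, _, 428, _, 568, _, _, 336, _, 629, _, _, 720, 95, 340]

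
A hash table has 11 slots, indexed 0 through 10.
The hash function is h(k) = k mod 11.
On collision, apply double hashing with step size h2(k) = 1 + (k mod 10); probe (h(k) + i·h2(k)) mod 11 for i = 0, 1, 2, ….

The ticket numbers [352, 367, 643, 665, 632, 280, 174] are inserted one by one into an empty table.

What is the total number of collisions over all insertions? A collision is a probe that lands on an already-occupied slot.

5

352: h=0 → slot 0
367: h=4 → slot 4
643: h=5 → slot 5
665: h=5, h2=6, probe 5,0,6 → slot 6
632: h=5, h2=3, probe 5,8 → slot 8
280: h=5, h2=1, probe 5,6,7 → slot 7
174: h=9 → slot 9
Table: [352, -, -, -, 367, 643, 665, 280, 632, 174, -]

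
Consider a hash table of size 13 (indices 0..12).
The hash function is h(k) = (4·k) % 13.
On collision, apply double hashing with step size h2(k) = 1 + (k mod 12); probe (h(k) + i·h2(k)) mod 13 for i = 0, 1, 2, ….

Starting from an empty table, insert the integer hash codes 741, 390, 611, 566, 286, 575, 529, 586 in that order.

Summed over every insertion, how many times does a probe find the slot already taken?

7

Insert 741: h=0, slot 0 empty => index 0.
Insert 390: h=0, h2=7, slot 0 occupied => index 7.
Insert 611: h=0, h2=12, slot 0 occupied => index 12.
Insert 566: h=2, slot 2 empty => index 2.
Insert 286: h=0, h2=11, slot 0 occupied => index 11.
Insert 575: h=12, h2=12, slots 12,11 occupied => index 10.
Insert 529: h=10, h2=2, slots 10,12 occupied => index 1.
Insert 586: h=4, slot 4 empty => index 4.
Table: [741, 529, 566, ∅, 586, ∅, ∅, 390, ∅, ∅, 575, 286, 611]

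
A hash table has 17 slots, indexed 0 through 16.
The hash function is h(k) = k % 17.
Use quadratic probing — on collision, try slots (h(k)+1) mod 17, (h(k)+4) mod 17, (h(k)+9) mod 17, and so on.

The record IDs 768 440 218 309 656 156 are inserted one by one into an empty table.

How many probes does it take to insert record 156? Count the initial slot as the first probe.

3

768 hashes to 3; slot 3 is free -> place at 3.
440 hashes to 15; slot 15 is free -> place at 15.
218 hashes to 14; slot 14 is free -> place at 14.
309 hashes to 3; 3 taken -> place at 4.
656 hashes to 10; slot 10 is free -> place at 10.
156 hashes to 3; 3,4 taken -> place at 7.
Table: [-, -, -, 768, 309, -, -, 156, -, -, 656, -, -, -, 218, 440, -]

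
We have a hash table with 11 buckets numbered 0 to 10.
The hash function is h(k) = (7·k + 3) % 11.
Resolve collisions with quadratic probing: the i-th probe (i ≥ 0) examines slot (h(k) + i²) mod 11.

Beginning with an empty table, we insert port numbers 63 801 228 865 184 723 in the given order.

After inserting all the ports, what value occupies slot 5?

Insert 63: h=4, slot 4 empty => index 4.
Insert 801: h=0, slot 0 empty => index 0.
Insert 228: h=4, slot 4 occupied => index 5.
Insert 865: h=8, slot 8 empty => index 8.
Insert 184: h=4, slots 4,5,8 occupied => index 2.
Insert 723: h=4, slots 4,5,8,2 occupied => index 9.
Table: [801, _, 184, _, 63, 228, _, _, 865, 723, _]

228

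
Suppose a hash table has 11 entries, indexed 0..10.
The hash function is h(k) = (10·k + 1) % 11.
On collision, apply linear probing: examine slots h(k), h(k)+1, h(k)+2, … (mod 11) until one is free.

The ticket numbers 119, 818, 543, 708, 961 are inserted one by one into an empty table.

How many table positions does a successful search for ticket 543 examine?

2

119 hashes to 3; slot 3 is free => place at 3.
818 hashes to 8; slot 8 is free => place at 8.
543 hashes to 8; 8 taken => place at 9.
708 hashes to 8; 8,9 taken => place at 10.
961 hashes to 8; 8,9,10 taken => place at 0.
Table: [961, -, -, 119, -, -, -, -, 818, 543, 708]
Lookup 543: h=8, probe 8,9 → found at 9.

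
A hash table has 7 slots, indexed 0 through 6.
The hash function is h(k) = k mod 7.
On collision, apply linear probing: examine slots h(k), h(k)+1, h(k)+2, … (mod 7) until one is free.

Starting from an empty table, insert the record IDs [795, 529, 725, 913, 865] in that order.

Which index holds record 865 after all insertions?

0

795: h=4 → slot 4
529: h=4, probe 4,5 → slot 5
725: h=4, probe 4,5,6 → slot 6
913: h=3 → slot 3
865: h=4, probe 4,5,6,0 → slot 0
Table: [865, ., ., 913, 795, 529, 725]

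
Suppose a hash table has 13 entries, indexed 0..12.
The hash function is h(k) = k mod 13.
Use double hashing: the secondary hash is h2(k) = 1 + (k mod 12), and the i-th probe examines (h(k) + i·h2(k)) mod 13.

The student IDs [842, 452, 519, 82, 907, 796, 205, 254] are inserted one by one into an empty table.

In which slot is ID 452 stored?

Insert 842: h=10, slot 10 empty -> index 10.
Insert 452: h=10, h2=9, slot 10 occupied -> index 6.
Insert 519: h=12, slot 12 empty -> index 12.
Insert 82: h=4, slot 4 empty -> index 4.
Insert 907: h=10, h2=8, slot 10 occupied -> index 5.
Insert 796: h=3, slot 3 empty -> index 3.
Insert 205: h=10, h2=2, slots 10,12 occupied -> index 1.
Insert 254: h=7, slot 7 empty -> index 7.
Table: [., 205, ., 796, 82, 907, 452, 254, ., ., 842, ., 519]

6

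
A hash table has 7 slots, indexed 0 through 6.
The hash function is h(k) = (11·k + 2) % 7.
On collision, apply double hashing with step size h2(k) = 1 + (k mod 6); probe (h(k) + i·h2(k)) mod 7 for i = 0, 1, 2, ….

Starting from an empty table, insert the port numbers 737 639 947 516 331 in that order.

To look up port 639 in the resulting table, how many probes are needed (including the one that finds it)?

737 hashes to 3; slot 3 is free → place at 3.
639 hashes to 3, h2=4; 3 taken → place at 0.
947 hashes to 3, h2=6; 3 taken → place at 2.
516 hashes to 1; slot 1 is free → place at 1.
331 hashes to 3, h2=2; 3 taken → place at 5.
Table: [639, 516, 947, 737, -, 331, -]
Lookup 639: h=3, h2=4, probe 3,0 → found at 0.

2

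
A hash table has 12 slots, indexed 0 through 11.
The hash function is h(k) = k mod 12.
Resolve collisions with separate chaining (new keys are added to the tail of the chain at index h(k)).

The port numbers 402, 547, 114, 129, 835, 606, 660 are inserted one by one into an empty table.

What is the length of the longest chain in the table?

3

Insert 402: h=6, bucket 6 empty → new chain.
Insert 547: h=7, bucket 7 empty → new chain.
Insert 114: h=6, bucket 6 nonempty → append to chain.
Insert 129: h=9, bucket 9 empty → new chain.
Insert 835: h=7, bucket 7 nonempty → append to chain.
Insert 606: h=6, bucket 6 nonempty → append to chain.
Insert 660: h=0, bucket 0 empty → new chain.
Final buckets:
0: 660
1: -
2: -
3: -
4: -
5: -
6: 402 -> 114 -> 606
7: 547 -> 835
8: -
9: 129
10: -
11: -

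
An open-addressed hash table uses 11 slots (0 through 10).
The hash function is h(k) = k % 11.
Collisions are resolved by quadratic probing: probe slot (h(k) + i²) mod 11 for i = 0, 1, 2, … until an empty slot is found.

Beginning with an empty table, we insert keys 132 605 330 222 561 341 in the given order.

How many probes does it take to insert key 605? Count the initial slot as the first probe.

132 hashes to 0; slot 0 is free -> place at 0.
605 hashes to 0; 0 taken -> place at 1.
330 hashes to 0; 0,1 taken -> place at 4.
222 hashes to 2; slot 2 is free -> place at 2.
561 hashes to 0; 0,1,4 taken -> place at 9.
341 hashes to 0; 0,1,4,9 taken -> place at 5.
Table: [132, 605, 222, -, 330, 341, -, -, -, 561, -]

2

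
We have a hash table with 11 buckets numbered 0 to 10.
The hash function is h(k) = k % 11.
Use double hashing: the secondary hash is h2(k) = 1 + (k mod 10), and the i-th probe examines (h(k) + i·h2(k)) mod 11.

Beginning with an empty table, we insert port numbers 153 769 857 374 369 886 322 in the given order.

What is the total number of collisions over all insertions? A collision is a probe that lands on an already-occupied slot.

153: h=10 → slot 10
769: h=10, h2=10, probe 10,9 → slot 9
857: h=10, h2=8, probe 10,7 → slot 7
374: h=0 → slot 0
369: h=6 → slot 6
886: h=6, h2=7, probe 6,2 → slot 2
322: h=3 → slot 3
Table: [374, —, 886, 322, —, —, 369, 857, —, 769, 153]

3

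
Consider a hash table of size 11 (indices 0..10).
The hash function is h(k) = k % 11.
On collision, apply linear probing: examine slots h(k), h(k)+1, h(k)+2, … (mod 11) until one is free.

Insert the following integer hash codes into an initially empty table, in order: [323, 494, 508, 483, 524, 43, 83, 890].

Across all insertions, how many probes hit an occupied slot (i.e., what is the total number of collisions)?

7

Insert 323: h=4, slot 4 empty -> index 4.
Insert 494: h=10, slot 10 empty -> index 10.
Insert 508: h=2, slot 2 empty -> index 2.
Insert 483: h=10, slot 10 occupied -> index 0.
Insert 524: h=7, slot 7 empty -> index 7.
Insert 43: h=10, slots 10,0 occupied -> index 1.
Insert 83: h=6, slot 6 empty -> index 6.
Insert 890: h=10, slots 10,0,1,2 occupied -> index 3.
Table: [483, 43, 508, 890, 323, —, 83, 524, —, —, 494]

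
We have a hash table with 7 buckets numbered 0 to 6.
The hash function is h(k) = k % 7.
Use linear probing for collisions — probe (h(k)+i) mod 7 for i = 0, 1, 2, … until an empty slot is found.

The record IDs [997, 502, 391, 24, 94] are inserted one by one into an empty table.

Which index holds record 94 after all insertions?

0

997: h=3 => slot 3
502: h=5 => slot 5
391: h=6 => slot 6
24: h=3, probe 3,4 => slot 4
94: h=3, probe 3,4,5,6,0 => slot 0
Table: [94, _, _, 997, 24, 502, 391]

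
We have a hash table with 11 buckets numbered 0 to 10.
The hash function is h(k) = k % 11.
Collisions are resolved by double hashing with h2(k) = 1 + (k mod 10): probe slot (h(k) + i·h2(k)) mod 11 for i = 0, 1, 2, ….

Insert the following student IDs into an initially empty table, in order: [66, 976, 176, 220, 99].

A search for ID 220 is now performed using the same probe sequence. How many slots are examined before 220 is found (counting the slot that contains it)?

Insert 66: h=0, slot 0 empty → index 0.
Insert 976: h=8, slot 8 empty → index 8.
Insert 176: h=0, h2=7, slot 0 occupied → index 7.
Insert 220: h=0, h2=1, slot 0 occupied → index 1.
Insert 99: h=0, h2=10, slot 0 occupied → index 10.
Table: [66, 220, _, _, _, _, _, 176, 976, _, 99]
Lookup 220: h=0, h2=1, probe 0,1 → found at 1.

2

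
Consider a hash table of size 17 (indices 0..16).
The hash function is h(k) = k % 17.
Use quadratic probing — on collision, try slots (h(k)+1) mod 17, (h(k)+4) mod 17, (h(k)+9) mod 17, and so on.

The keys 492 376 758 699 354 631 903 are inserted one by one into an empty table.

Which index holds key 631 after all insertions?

Insert 492: h=16, slot 16 empty -> index 16.
Insert 376: h=2, slot 2 empty -> index 2.
Insert 758: h=10, slot 10 empty -> index 10.
Insert 699: h=2, slot 2 occupied -> index 3.
Insert 354: h=14, slot 14 empty -> index 14.
Insert 631: h=2, slots 2,3 occupied -> index 6.
Insert 903: h=2, slots 2,3,6 occupied -> index 11.
Table: [∅, ∅, 376, 699, ∅, ∅, 631, ∅, ∅, ∅, 758, 903, ∅, ∅, 354, ∅, 492]

6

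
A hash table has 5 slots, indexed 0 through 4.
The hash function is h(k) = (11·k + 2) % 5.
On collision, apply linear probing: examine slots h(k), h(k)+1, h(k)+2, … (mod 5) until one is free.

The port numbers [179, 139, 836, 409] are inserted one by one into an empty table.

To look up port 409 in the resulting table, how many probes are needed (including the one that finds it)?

4

Insert 179: h=1, slot 1 empty → index 1.
Insert 139: h=1, slot 1 occupied → index 2.
Insert 836: h=3, slot 3 empty → index 3.
Insert 409: h=1, slots 1,2,3 occupied → index 4.
Table: [., 179, 139, 836, 409]
Lookup 409: h=1, probe 1,2,3,4 → found at 4.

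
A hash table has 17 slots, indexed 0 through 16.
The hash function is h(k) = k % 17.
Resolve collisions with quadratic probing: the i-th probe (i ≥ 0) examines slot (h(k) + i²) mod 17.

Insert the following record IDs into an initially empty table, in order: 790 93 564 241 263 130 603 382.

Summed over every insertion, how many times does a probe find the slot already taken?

11

790 hashes to 8; slot 8 is free → place at 8.
93 hashes to 8; 8 taken → place at 9.
564 hashes to 3; slot 3 is free → place at 3.
241 hashes to 3; 3 taken → place at 4.
263 hashes to 8; 8,9 taken → place at 12.
130 hashes to 11; slot 11 is free → place at 11.
603 hashes to 8; 8,9,12 taken → place at 0.
382 hashes to 8; 8,9,12,0 taken → place at 7.
Table: [603, ., ., 564, 241, ., ., 382, 790, 93, ., 130, 263, ., ., ., .]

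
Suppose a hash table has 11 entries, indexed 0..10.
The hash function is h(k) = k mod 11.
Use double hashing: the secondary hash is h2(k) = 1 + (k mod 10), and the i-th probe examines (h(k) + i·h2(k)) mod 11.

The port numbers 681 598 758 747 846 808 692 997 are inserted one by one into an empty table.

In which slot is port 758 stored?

Insert 681: h=10, slot 10 empty -> index 10.
Insert 598: h=4, slot 4 empty -> index 4.
Insert 758: h=10, h2=9, slot 10 occupied -> index 8.
Insert 747: h=10, h2=8, slot 10 occupied -> index 7.
Insert 846: h=10, h2=7, slot 10 occupied -> index 6.
Insert 808: h=5, slot 5 empty -> index 5.
Insert 692: h=10, h2=3, slot 10 occupied -> index 2.
Insert 997: h=7, h2=8, slots 7,4 occupied -> index 1.
Table: [., 997, 692, ., 598, 808, 846, 747, 758, ., 681]

8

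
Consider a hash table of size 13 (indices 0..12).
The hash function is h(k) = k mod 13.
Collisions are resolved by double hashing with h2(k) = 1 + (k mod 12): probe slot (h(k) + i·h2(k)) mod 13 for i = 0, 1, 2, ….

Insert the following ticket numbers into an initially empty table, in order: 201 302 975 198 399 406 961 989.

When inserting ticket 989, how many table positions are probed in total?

201: h=6 -> slot 6
302: h=3 -> slot 3
975: h=0 -> slot 0
198: h=3, h2=7, probe 3,10 -> slot 10
399: h=9 -> slot 9
406: h=3, h2=11, probe 3,1 -> slot 1
961: h=12 -> slot 12
989: h=1, h2=6, probe 1,7 -> slot 7
Table: [975, 406, —, 302, —, —, 201, 989, —, 399, 198, —, 961]

2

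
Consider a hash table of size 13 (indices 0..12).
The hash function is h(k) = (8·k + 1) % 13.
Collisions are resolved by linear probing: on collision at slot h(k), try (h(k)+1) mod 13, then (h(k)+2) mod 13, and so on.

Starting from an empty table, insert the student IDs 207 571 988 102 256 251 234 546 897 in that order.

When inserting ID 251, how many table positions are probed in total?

3

207: h=6 => slot 6
571: h=6, probe 6,7 => slot 7
988: h=1 => slot 1
102: h=11 => slot 11
256: h=8 => slot 8
251: h=7, probe 7,8,9 => slot 9
234: h=1, probe 1,2 => slot 2
546: h=1, probe 1,2,3 => slot 3
897: h=1, probe 1,2,3,4 => slot 4
Table: [-, 988, 234, 546, 897, -, 207, 571, 256, 251, -, 102, -]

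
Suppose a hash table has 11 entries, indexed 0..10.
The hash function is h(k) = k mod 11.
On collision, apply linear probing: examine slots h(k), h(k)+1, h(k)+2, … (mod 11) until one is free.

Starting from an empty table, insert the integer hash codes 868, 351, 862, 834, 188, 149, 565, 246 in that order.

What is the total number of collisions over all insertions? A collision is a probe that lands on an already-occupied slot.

5

Insert 868: h=10, slot 10 empty => index 10.
Insert 351: h=10, slot 10 occupied => index 0.
Insert 862: h=4, slot 4 empty => index 4.
Insert 834: h=9, slot 9 empty => index 9.
Insert 188: h=1, slot 1 empty => index 1.
Insert 149: h=6, slot 6 empty => index 6.
Insert 565: h=4, slot 4 occupied => index 5.
Insert 246: h=4, slots 4,5,6 occupied => index 7.
Table: [351, 188, -, -, 862, 565, 149, 246, -, 834, 868]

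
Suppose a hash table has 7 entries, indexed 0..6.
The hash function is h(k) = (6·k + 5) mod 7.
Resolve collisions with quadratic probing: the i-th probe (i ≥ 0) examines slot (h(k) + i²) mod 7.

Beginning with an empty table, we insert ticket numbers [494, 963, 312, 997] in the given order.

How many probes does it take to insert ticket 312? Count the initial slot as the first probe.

3

494: h=1 → slot 1
963: h=1, probe 1,2 → slot 2
312: h=1, probe 1,2,5 → slot 5
997: h=2, probe 2,3 → slot 3
Table: [∅, 494, 963, 997, ∅, 312, ∅]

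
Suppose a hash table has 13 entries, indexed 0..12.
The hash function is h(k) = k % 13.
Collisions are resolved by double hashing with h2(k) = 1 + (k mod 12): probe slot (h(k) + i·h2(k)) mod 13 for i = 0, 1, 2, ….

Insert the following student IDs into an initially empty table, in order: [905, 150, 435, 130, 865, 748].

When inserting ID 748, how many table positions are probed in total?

905: h=8 -> slot 8
150: h=7 -> slot 7
435: h=6 -> slot 6
130: h=0 -> slot 0
865: h=7, h2=2, probe 7,9 -> slot 9
748: h=7, h2=5, probe 7,12 -> slot 12
Table: [130, -, -, -, -, -, 435, 150, 905, 865, -, -, 748]

2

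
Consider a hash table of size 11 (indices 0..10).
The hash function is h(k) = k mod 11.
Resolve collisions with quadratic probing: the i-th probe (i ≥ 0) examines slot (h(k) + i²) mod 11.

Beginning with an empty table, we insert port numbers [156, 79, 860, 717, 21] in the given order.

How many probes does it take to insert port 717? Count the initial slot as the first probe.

4

156 hashes to 2; slot 2 is free → place at 2.
79 hashes to 2; 2 taken → place at 3.
860 hashes to 2; 2,3 taken → place at 6.
717 hashes to 2; 2,3,6 taken → place at 0.
21 hashes to 10; slot 10 is free → place at 10.
Table: [717, _, 156, 79, _, _, 860, _, _, _, 21]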